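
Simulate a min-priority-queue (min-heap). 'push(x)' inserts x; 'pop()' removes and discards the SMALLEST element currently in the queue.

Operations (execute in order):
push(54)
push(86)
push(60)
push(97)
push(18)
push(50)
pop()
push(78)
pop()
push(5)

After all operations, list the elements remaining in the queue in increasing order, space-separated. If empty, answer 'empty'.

Answer: 5 54 60 78 86 97

Derivation:
push(54): heap contents = [54]
push(86): heap contents = [54, 86]
push(60): heap contents = [54, 60, 86]
push(97): heap contents = [54, 60, 86, 97]
push(18): heap contents = [18, 54, 60, 86, 97]
push(50): heap contents = [18, 50, 54, 60, 86, 97]
pop() → 18: heap contents = [50, 54, 60, 86, 97]
push(78): heap contents = [50, 54, 60, 78, 86, 97]
pop() → 50: heap contents = [54, 60, 78, 86, 97]
push(5): heap contents = [5, 54, 60, 78, 86, 97]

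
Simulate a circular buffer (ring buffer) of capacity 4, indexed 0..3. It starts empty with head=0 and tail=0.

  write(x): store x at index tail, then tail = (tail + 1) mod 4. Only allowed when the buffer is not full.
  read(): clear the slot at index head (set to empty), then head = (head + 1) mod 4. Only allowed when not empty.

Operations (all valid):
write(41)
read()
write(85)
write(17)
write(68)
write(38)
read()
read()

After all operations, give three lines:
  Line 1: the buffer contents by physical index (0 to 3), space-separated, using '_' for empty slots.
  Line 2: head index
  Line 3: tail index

write(41): buf=[41 _ _ _], head=0, tail=1, size=1
read(): buf=[_ _ _ _], head=1, tail=1, size=0
write(85): buf=[_ 85 _ _], head=1, tail=2, size=1
write(17): buf=[_ 85 17 _], head=1, tail=3, size=2
write(68): buf=[_ 85 17 68], head=1, tail=0, size=3
write(38): buf=[38 85 17 68], head=1, tail=1, size=4
read(): buf=[38 _ 17 68], head=2, tail=1, size=3
read(): buf=[38 _ _ 68], head=3, tail=1, size=2

Answer: 38 _ _ 68
3
1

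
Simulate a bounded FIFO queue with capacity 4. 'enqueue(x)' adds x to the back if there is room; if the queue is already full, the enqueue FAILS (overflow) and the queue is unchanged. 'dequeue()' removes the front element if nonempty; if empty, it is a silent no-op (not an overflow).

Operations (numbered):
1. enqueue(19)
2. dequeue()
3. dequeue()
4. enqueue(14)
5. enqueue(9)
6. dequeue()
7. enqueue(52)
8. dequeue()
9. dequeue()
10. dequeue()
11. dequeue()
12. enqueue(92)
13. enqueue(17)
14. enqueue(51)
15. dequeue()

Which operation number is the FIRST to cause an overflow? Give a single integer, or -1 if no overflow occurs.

Answer: -1

Derivation:
1. enqueue(19): size=1
2. dequeue(): size=0
3. dequeue(): empty, no-op, size=0
4. enqueue(14): size=1
5. enqueue(9): size=2
6. dequeue(): size=1
7. enqueue(52): size=2
8. dequeue(): size=1
9. dequeue(): size=0
10. dequeue(): empty, no-op, size=0
11. dequeue(): empty, no-op, size=0
12. enqueue(92): size=1
13. enqueue(17): size=2
14. enqueue(51): size=3
15. dequeue(): size=2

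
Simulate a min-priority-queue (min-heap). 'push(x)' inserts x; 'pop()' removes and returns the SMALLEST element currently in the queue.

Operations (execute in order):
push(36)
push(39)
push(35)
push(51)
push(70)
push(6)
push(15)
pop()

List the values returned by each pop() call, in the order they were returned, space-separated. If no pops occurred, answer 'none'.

Answer: 6

Derivation:
push(36): heap contents = [36]
push(39): heap contents = [36, 39]
push(35): heap contents = [35, 36, 39]
push(51): heap contents = [35, 36, 39, 51]
push(70): heap contents = [35, 36, 39, 51, 70]
push(6): heap contents = [6, 35, 36, 39, 51, 70]
push(15): heap contents = [6, 15, 35, 36, 39, 51, 70]
pop() → 6: heap contents = [15, 35, 36, 39, 51, 70]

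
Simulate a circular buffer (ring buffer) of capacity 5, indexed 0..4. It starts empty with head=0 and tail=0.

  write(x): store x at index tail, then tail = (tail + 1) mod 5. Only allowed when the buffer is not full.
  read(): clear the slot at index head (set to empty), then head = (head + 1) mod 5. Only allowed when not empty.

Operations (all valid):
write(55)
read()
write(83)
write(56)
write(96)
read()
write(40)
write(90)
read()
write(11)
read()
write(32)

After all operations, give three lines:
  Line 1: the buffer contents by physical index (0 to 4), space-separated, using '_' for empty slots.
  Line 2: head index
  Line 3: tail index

Answer: 90 11 32 _ 40
4
3

Derivation:
write(55): buf=[55 _ _ _ _], head=0, tail=1, size=1
read(): buf=[_ _ _ _ _], head=1, tail=1, size=0
write(83): buf=[_ 83 _ _ _], head=1, tail=2, size=1
write(56): buf=[_ 83 56 _ _], head=1, tail=3, size=2
write(96): buf=[_ 83 56 96 _], head=1, tail=4, size=3
read(): buf=[_ _ 56 96 _], head=2, tail=4, size=2
write(40): buf=[_ _ 56 96 40], head=2, tail=0, size=3
write(90): buf=[90 _ 56 96 40], head=2, tail=1, size=4
read(): buf=[90 _ _ 96 40], head=3, tail=1, size=3
write(11): buf=[90 11 _ 96 40], head=3, tail=2, size=4
read(): buf=[90 11 _ _ 40], head=4, tail=2, size=3
write(32): buf=[90 11 32 _ 40], head=4, tail=3, size=4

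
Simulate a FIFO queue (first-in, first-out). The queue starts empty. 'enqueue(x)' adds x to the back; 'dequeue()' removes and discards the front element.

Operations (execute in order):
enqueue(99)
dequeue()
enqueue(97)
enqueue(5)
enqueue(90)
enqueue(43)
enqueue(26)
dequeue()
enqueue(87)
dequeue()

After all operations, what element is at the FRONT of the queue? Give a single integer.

enqueue(99): queue = [99]
dequeue(): queue = []
enqueue(97): queue = [97]
enqueue(5): queue = [97, 5]
enqueue(90): queue = [97, 5, 90]
enqueue(43): queue = [97, 5, 90, 43]
enqueue(26): queue = [97, 5, 90, 43, 26]
dequeue(): queue = [5, 90, 43, 26]
enqueue(87): queue = [5, 90, 43, 26, 87]
dequeue(): queue = [90, 43, 26, 87]

Answer: 90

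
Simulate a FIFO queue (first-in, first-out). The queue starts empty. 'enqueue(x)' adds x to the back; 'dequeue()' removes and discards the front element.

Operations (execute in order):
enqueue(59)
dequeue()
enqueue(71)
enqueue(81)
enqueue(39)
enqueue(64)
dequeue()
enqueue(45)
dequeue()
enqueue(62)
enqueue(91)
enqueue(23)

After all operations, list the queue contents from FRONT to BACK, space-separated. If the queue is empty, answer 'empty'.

enqueue(59): [59]
dequeue(): []
enqueue(71): [71]
enqueue(81): [71, 81]
enqueue(39): [71, 81, 39]
enqueue(64): [71, 81, 39, 64]
dequeue(): [81, 39, 64]
enqueue(45): [81, 39, 64, 45]
dequeue(): [39, 64, 45]
enqueue(62): [39, 64, 45, 62]
enqueue(91): [39, 64, 45, 62, 91]
enqueue(23): [39, 64, 45, 62, 91, 23]

Answer: 39 64 45 62 91 23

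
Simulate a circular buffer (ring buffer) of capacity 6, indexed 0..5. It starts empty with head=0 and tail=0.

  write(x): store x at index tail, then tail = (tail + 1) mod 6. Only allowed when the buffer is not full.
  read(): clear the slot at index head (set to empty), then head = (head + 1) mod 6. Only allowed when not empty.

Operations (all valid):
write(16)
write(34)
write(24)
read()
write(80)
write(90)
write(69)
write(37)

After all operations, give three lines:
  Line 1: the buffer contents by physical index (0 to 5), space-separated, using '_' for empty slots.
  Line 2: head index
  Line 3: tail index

Answer: 37 34 24 80 90 69
1
1

Derivation:
write(16): buf=[16 _ _ _ _ _], head=0, tail=1, size=1
write(34): buf=[16 34 _ _ _ _], head=0, tail=2, size=2
write(24): buf=[16 34 24 _ _ _], head=0, tail=3, size=3
read(): buf=[_ 34 24 _ _ _], head=1, tail=3, size=2
write(80): buf=[_ 34 24 80 _ _], head=1, tail=4, size=3
write(90): buf=[_ 34 24 80 90 _], head=1, tail=5, size=4
write(69): buf=[_ 34 24 80 90 69], head=1, tail=0, size=5
write(37): buf=[37 34 24 80 90 69], head=1, tail=1, size=6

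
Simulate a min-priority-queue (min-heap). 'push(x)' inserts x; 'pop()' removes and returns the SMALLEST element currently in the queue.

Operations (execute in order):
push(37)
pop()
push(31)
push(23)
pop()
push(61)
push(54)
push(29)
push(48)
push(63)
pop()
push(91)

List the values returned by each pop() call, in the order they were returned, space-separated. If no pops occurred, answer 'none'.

push(37): heap contents = [37]
pop() → 37: heap contents = []
push(31): heap contents = [31]
push(23): heap contents = [23, 31]
pop() → 23: heap contents = [31]
push(61): heap contents = [31, 61]
push(54): heap contents = [31, 54, 61]
push(29): heap contents = [29, 31, 54, 61]
push(48): heap contents = [29, 31, 48, 54, 61]
push(63): heap contents = [29, 31, 48, 54, 61, 63]
pop() → 29: heap contents = [31, 48, 54, 61, 63]
push(91): heap contents = [31, 48, 54, 61, 63, 91]

Answer: 37 23 29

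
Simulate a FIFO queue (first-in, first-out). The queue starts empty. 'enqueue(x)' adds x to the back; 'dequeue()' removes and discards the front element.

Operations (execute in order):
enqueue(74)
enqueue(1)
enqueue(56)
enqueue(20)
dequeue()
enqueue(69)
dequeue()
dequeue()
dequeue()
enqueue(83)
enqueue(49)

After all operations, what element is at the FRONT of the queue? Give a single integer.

enqueue(74): queue = [74]
enqueue(1): queue = [74, 1]
enqueue(56): queue = [74, 1, 56]
enqueue(20): queue = [74, 1, 56, 20]
dequeue(): queue = [1, 56, 20]
enqueue(69): queue = [1, 56, 20, 69]
dequeue(): queue = [56, 20, 69]
dequeue(): queue = [20, 69]
dequeue(): queue = [69]
enqueue(83): queue = [69, 83]
enqueue(49): queue = [69, 83, 49]

Answer: 69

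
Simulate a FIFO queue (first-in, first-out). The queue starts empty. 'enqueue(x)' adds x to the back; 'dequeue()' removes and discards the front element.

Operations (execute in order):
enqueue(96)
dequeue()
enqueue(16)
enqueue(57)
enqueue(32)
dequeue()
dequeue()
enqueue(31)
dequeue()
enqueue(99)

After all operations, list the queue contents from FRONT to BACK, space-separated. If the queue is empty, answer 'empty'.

Answer: 31 99

Derivation:
enqueue(96): [96]
dequeue(): []
enqueue(16): [16]
enqueue(57): [16, 57]
enqueue(32): [16, 57, 32]
dequeue(): [57, 32]
dequeue(): [32]
enqueue(31): [32, 31]
dequeue(): [31]
enqueue(99): [31, 99]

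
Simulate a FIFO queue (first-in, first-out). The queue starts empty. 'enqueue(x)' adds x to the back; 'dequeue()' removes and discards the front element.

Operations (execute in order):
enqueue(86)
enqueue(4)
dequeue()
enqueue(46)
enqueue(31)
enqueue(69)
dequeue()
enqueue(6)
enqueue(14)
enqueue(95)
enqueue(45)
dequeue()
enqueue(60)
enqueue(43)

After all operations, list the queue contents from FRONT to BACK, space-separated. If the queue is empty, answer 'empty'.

enqueue(86): [86]
enqueue(4): [86, 4]
dequeue(): [4]
enqueue(46): [4, 46]
enqueue(31): [4, 46, 31]
enqueue(69): [4, 46, 31, 69]
dequeue(): [46, 31, 69]
enqueue(6): [46, 31, 69, 6]
enqueue(14): [46, 31, 69, 6, 14]
enqueue(95): [46, 31, 69, 6, 14, 95]
enqueue(45): [46, 31, 69, 6, 14, 95, 45]
dequeue(): [31, 69, 6, 14, 95, 45]
enqueue(60): [31, 69, 6, 14, 95, 45, 60]
enqueue(43): [31, 69, 6, 14, 95, 45, 60, 43]

Answer: 31 69 6 14 95 45 60 43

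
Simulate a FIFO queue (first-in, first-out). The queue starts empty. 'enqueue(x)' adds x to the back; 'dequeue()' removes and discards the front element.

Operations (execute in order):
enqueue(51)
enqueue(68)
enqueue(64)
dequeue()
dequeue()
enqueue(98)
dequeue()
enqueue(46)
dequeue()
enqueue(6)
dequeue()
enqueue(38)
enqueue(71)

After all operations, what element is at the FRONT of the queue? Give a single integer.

Answer: 6

Derivation:
enqueue(51): queue = [51]
enqueue(68): queue = [51, 68]
enqueue(64): queue = [51, 68, 64]
dequeue(): queue = [68, 64]
dequeue(): queue = [64]
enqueue(98): queue = [64, 98]
dequeue(): queue = [98]
enqueue(46): queue = [98, 46]
dequeue(): queue = [46]
enqueue(6): queue = [46, 6]
dequeue(): queue = [6]
enqueue(38): queue = [6, 38]
enqueue(71): queue = [6, 38, 71]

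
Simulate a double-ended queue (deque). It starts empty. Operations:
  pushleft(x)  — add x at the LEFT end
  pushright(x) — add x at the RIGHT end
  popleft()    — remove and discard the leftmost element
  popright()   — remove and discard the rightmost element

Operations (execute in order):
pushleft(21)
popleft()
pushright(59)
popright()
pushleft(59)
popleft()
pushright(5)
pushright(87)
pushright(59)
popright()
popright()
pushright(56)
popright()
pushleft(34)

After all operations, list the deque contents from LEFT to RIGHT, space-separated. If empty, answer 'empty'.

Answer: 34 5

Derivation:
pushleft(21): [21]
popleft(): []
pushright(59): [59]
popright(): []
pushleft(59): [59]
popleft(): []
pushright(5): [5]
pushright(87): [5, 87]
pushright(59): [5, 87, 59]
popright(): [5, 87]
popright(): [5]
pushright(56): [5, 56]
popright(): [5]
pushleft(34): [34, 5]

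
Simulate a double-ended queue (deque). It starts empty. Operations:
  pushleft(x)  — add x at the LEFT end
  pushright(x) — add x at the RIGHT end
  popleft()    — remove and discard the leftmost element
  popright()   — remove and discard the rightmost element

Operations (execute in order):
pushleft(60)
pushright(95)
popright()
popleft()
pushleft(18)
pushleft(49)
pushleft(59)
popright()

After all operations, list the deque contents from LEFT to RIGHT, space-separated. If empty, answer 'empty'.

pushleft(60): [60]
pushright(95): [60, 95]
popright(): [60]
popleft(): []
pushleft(18): [18]
pushleft(49): [49, 18]
pushleft(59): [59, 49, 18]
popright(): [59, 49]

Answer: 59 49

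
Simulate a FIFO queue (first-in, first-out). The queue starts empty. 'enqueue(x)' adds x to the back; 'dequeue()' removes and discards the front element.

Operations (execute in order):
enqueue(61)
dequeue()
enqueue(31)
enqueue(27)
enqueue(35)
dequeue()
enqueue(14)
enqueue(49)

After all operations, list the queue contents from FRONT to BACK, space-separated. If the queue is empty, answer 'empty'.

enqueue(61): [61]
dequeue(): []
enqueue(31): [31]
enqueue(27): [31, 27]
enqueue(35): [31, 27, 35]
dequeue(): [27, 35]
enqueue(14): [27, 35, 14]
enqueue(49): [27, 35, 14, 49]

Answer: 27 35 14 49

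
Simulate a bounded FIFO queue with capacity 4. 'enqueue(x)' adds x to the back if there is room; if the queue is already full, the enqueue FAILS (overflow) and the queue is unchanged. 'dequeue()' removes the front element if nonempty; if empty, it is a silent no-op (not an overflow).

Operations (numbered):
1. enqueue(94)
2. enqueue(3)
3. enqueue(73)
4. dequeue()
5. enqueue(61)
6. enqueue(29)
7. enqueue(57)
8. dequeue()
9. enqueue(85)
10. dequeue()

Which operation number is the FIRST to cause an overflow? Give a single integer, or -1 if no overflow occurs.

1. enqueue(94): size=1
2. enqueue(3): size=2
3. enqueue(73): size=3
4. dequeue(): size=2
5. enqueue(61): size=3
6. enqueue(29): size=4
7. enqueue(57): size=4=cap → OVERFLOW (fail)
8. dequeue(): size=3
9. enqueue(85): size=4
10. dequeue(): size=3

Answer: 7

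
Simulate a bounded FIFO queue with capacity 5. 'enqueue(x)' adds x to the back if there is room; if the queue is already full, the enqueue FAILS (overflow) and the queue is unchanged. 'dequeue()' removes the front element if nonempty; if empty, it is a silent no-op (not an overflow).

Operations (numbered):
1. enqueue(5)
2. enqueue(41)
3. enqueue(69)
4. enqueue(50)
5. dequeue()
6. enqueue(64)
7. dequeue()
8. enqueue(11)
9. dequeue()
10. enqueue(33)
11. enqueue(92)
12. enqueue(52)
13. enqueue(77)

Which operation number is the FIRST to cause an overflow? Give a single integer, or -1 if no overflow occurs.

1. enqueue(5): size=1
2. enqueue(41): size=2
3. enqueue(69): size=3
4. enqueue(50): size=4
5. dequeue(): size=3
6. enqueue(64): size=4
7. dequeue(): size=3
8. enqueue(11): size=4
9. dequeue(): size=3
10. enqueue(33): size=4
11. enqueue(92): size=5
12. enqueue(52): size=5=cap → OVERFLOW (fail)
13. enqueue(77): size=5=cap → OVERFLOW (fail)

Answer: 12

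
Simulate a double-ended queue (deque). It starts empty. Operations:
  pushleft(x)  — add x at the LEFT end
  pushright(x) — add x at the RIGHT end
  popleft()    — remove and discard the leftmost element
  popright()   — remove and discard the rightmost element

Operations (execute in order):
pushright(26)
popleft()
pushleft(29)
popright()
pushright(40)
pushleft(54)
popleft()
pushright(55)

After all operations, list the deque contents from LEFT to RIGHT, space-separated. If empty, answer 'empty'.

pushright(26): [26]
popleft(): []
pushleft(29): [29]
popright(): []
pushright(40): [40]
pushleft(54): [54, 40]
popleft(): [40]
pushright(55): [40, 55]

Answer: 40 55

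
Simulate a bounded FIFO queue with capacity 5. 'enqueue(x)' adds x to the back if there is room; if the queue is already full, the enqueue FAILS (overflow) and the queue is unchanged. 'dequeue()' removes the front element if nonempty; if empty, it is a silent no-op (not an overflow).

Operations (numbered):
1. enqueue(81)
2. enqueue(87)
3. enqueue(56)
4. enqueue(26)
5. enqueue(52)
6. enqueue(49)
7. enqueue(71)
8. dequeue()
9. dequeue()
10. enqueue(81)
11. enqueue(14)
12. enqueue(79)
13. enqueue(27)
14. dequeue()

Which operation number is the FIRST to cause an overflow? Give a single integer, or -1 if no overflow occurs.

1. enqueue(81): size=1
2. enqueue(87): size=2
3. enqueue(56): size=3
4. enqueue(26): size=4
5. enqueue(52): size=5
6. enqueue(49): size=5=cap → OVERFLOW (fail)
7. enqueue(71): size=5=cap → OVERFLOW (fail)
8. dequeue(): size=4
9. dequeue(): size=3
10. enqueue(81): size=4
11. enqueue(14): size=5
12. enqueue(79): size=5=cap → OVERFLOW (fail)
13. enqueue(27): size=5=cap → OVERFLOW (fail)
14. dequeue(): size=4

Answer: 6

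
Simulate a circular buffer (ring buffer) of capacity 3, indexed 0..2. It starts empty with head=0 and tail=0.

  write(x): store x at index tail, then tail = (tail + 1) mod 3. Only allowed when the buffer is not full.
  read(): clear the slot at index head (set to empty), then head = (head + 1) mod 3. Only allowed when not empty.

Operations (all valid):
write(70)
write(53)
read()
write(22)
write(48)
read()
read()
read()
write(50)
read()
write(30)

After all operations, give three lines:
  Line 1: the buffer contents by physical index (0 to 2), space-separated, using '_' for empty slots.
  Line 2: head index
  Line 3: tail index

write(70): buf=[70 _ _], head=0, tail=1, size=1
write(53): buf=[70 53 _], head=0, tail=2, size=2
read(): buf=[_ 53 _], head=1, tail=2, size=1
write(22): buf=[_ 53 22], head=1, tail=0, size=2
write(48): buf=[48 53 22], head=1, tail=1, size=3
read(): buf=[48 _ 22], head=2, tail=1, size=2
read(): buf=[48 _ _], head=0, tail=1, size=1
read(): buf=[_ _ _], head=1, tail=1, size=0
write(50): buf=[_ 50 _], head=1, tail=2, size=1
read(): buf=[_ _ _], head=2, tail=2, size=0
write(30): buf=[_ _ 30], head=2, tail=0, size=1

Answer: _ _ 30
2
0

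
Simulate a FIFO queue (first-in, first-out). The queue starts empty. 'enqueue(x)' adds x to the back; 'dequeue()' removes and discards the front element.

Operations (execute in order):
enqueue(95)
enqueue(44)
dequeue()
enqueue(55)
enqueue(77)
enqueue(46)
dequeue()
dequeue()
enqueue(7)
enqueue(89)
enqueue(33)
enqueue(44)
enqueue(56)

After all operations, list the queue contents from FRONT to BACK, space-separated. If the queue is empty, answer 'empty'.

Answer: 77 46 7 89 33 44 56

Derivation:
enqueue(95): [95]
enqueue(44): [95, 44]
dequeue(): [44]
enqueue(55): [44, 55]
enqueue(77): [44, 55, 77]
enqueue(46): [44, 55, 77, 46]
dequeue(): [55, 77, 46]
dequeue(): [77, 46]
enqueue(7): [77, 46, 7]
enqueue(89): [77, 46, 7, 89]
enqueue(33): [77, 46, 7, 89, 33]
enqueue(44): [77, 46, 7, 89, 33, 44]
enqueue(56): [77, 46, 7, 89, 33, 44, 56]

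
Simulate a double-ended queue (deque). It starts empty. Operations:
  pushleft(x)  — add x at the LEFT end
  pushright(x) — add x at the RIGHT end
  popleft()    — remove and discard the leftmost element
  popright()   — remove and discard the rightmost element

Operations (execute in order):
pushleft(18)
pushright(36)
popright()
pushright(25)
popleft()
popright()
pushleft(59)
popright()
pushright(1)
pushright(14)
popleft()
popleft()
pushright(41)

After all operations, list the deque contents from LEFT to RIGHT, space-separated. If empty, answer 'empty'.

pushleft(18): [18]
pushright(36): [18, 36]
popright(): [18]
pushright(25): [18, 25]
popleft(): [25]
popright(): []
pushleft(59): [59]
popright(): []
pushright(1): [1]
pushright(14): [1, 14]
popleft(): [14]
popleft(): []
pushright(41): [41]

Answer: 41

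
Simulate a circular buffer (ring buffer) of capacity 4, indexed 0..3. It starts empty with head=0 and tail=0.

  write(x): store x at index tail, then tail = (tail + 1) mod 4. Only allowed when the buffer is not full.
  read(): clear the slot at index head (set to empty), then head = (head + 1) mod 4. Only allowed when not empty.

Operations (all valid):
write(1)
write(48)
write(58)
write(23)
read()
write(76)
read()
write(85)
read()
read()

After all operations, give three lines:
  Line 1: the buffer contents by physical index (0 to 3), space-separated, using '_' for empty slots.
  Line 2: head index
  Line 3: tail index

Answer: 76 85 _ _
0
2

Derivation:
write(1): buf=[1 _ _ _], head=0, tail=1, size=1
write(48): buf=[1 48 _ _], head=0, tail=2, size=2
write(58): buf=[1 48 58 _], head=0, tail=3, size=3
write(23): buf=[1 48 58 23], head=0, tail=0, size=4
read(): buf=[_ 48 58 23], head=1, tail=0, size=3
write(76): buf=[76 48 58 23], head=1, tail=1, size=4
read(): buf=[76 _ 58 23], head=2, tail=1, size=3
write(85): buf=[76 85 58 23], head=2, tail=2, size=4
read(): buf=[76 85 _ 23], head=3, tail=2, size=3
read(): buf=[76 85 _ _], head=0, tail=2, size=2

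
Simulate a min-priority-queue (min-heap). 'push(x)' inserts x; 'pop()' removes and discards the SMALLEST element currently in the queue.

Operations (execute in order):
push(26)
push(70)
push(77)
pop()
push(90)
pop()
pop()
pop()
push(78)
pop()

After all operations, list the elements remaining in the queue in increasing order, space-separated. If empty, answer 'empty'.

push(26): heap contents = [26]
push(70): heap contents = [26, 70]
push(77): heap contents = [26, 70, 77]
pop() → 26: heap contents = [70, 77]
push(90): heap contents = [70, 77, 90]
pop() → 70: heap contents = [77, 90]
pop() → 77: heap contents = [90]
pop() → 90: heap contents = []
push(78): heap contents = [78]
pop() → 78: heap contents = []

Answer: empty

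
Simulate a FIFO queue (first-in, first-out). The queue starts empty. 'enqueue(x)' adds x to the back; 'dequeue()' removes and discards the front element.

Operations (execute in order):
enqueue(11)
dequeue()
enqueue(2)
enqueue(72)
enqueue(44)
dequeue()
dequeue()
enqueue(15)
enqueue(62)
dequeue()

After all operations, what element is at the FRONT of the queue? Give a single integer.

enqueue(11): queue = [11]
dequeue(): queue = []
enqueue(2): queue = [2]
enqueue(72): queue = [2, 72]
enqueue(44): queue = [2, 72, 44]
dequeue(): queue = [72, 44]
dequeue(): queue = [44]
enqueue(15): queue = [44, 15]
enqueue(62): queue = [44, 15, 62]
dequeue(): queue = [15, 62]

Answer: 15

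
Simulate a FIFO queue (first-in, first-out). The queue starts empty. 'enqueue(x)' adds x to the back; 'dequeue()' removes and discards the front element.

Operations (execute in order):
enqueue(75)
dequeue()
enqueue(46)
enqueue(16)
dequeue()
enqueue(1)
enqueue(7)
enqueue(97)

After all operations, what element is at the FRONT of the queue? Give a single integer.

enqueue(75): queue = [75]
dequeue(): queue = []
enqueue(46): queue = [46]
enqueue(16): queue = [46, 16]
dequeue(): queue = [16]
enqueue(1): queue = [16, 1]
enqueue(7): queue = [16, 1, 7]
enqueue(97): queue = [16, 1, 7, 97]

Answer: 16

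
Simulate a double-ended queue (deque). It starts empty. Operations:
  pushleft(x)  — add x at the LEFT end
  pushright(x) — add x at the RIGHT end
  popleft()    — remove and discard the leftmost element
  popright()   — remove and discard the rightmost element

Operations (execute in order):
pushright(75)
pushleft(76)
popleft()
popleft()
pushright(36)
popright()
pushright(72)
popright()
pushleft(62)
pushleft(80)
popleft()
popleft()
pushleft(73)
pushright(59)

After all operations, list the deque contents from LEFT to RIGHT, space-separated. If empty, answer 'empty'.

Answer: 73 59

Derivation:
pushright(75): [75]
pushleft(76): [76, 75]
popleft(): [75]
popleft(): []
pushright(36): [36]
popright(): []
pushright(72): [72]
popright(): []
pushleft(62): [62]
pushleft(80): [80, 62]
popleft(): [62]
popleft(): []
pushleft(73): [73]
pushright(59): [73, 59]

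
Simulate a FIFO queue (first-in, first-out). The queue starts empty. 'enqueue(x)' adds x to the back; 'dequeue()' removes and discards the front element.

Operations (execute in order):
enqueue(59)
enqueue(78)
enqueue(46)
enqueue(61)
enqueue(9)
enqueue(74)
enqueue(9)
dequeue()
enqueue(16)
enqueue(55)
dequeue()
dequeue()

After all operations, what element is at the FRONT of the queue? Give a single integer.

Answer: 61

Derivation:
enqueue(59): queue = [59]
enqueue(78): queue = [59, 78]
enqueue(46): queue = [59, 78, 46]
enqueue(61): queue = [59, 78, 46, 61]
enqueue(9): queue = [59, 78, 46, 61, 9]
enqueue(74): queue = [59, 78, 46, 61, 9, 74]
enqueue(9): queue = [59, 78, 46, 61, 9, 74, 9]
dequeue(): queue = [78, 46, 61, 9, 74, 9]
enqueue(16): queue = [78, 46, 61, 9, 74, 9, 16]
enqueue(55): queue = [78, 46, 61, 9, 74, 9, 16, 55]
dequeue(): queue = [46, 61, 9, 74, 9, 16, 55]
dequeue(): queue = [61, 9, 74, 9, 16, 55]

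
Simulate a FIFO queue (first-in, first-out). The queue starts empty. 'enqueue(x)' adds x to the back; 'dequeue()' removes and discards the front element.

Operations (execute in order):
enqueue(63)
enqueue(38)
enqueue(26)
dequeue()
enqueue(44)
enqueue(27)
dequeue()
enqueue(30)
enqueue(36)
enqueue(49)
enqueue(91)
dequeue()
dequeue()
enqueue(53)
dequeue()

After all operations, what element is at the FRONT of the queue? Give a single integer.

Answer: 30

Derivation:
enqueue(63): queue = [63]
enqueue(38): queue = [63, 38]
enqueue(26): queue = [63, 38, 26]
dequeue(): queue = [38, 26]
enqueue(44): queue = [38, 26, 44]
enqueue(27): queue = [38, 26, 44, 27]
dequeue(): queue = [26, 44, 27]
enqueue(30): queue = [26, 44, 27, 30]
enqueue(36): queue = [26, 44, 27, 30, 36]
enqueue(49): queue = [26, 44, 27, 30, 36, 49]
enqueue(91): queue = [26, 44, 27, 30, 36, 49, 91]
dequeue(): queue = [44, 27, 30, 36, 49, 91]
dequeue(): queue = [27, 30, 36, 49, 91]
enqueue(53): queue = [27, 30, 36, 49, 91, 53]
dequeue(): queue = [30, 36, 49, 91, 53]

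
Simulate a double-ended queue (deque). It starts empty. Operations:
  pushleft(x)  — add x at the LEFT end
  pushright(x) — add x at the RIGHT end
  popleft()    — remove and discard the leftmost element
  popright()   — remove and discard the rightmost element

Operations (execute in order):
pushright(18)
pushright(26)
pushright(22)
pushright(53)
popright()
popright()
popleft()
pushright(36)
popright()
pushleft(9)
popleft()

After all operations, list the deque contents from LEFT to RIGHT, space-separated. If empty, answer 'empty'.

Answer: 26

Derivation:
pushright(18): [18]
pushright(26): [18, 26]
pushright(22): [18, 26, 22]
pushright(53): [18, 26, 22, 53]
popright(): [18, 26, 22]
popright(): [18, 26]
popleft(): [26]
pushright(36): [26, 36]
popright(): [26]
pushleft(9): [9, 26]
popleft(): [26]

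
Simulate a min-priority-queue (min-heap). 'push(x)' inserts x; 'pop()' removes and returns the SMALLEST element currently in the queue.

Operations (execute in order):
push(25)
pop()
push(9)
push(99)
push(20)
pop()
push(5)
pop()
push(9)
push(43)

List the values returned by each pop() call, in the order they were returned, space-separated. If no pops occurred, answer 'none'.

push(25): heap contents = [25]
pop() → 25: heap contents = []
push(9): heap contents = [9]
push(99): heap contents = [9, 99]
push(20): heap contents = [9, 20, 99]
pop() → 9: heap contents = [20, 99]
push(5): heap contents = [5, 20, 99]
pop() → 5: heap contents = [20, 99]
push(9): heap contents = [9, 20, 99]
push(43): heap contents = [9, 20, 43, 99]

Answer: 25 9 5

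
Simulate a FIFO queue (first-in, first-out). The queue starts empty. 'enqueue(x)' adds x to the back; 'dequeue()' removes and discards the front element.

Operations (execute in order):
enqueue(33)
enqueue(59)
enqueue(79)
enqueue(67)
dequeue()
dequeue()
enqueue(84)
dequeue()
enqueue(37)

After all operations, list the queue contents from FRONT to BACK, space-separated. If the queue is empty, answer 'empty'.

Answer: 67 84 37

Derivation:
enqueue(33): [33]
enqueue(59): [33, 59]
enqueue(79): [33, 59, 79]
enqueue(67): [33, 59, 79, 67]
dequeue(): [59, 79, 67]
dequeue(): [79, 67]
enqueue(84): [79, 67, 84]
dequeue(): [67, 84]
enqueue(37): [67, 84, 37]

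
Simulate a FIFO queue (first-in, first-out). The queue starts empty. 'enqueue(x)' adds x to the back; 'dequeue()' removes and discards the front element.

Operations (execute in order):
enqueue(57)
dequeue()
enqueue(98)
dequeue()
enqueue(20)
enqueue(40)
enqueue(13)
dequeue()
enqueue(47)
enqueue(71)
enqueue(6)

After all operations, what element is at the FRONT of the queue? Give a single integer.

enqueue(57): queue = [57]
dequeue(): queue = []
enqueue(98): queue = [98]
dequeue(): queue = []
enqueue(20): queue = [20]
enqueue(40): queue = [20, 40]
enqueue(13): queue = [20, 40, 13]
dequeue(): queue = [40, 13]
enqueue(47): queue = [40, 13, 47]
enqueue(71): queue = [40, 13, 47, 71]
enqueue(6): queue = [40, 13, 47, 71, 6]

Answer: 40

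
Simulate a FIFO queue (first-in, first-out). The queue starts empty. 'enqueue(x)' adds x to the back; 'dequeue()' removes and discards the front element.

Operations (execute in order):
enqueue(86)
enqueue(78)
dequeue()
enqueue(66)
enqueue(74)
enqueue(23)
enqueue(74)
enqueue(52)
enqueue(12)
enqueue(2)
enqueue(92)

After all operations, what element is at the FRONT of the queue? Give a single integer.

Answer: 78

Derivation:
enqueue(86): queue = [86]
enqueue(78): queue = [86, 78]
dequeue(): queue = [78]
enqueue(66): queue = [78, 66]
enqueue(74): queue = [78, 66, 74]
enqueue(23): queue = [78, 66, 74, 23]
enqueue(74): queue = [78, 66, 74, 23, 74]
enqueue(52): queue = [78, 66, 74, 23, 74, 52]
enqueue(12): queue = [78, 66, 74, 23, 74, 52, 12]
enqueue(2): queue = [78, 66, 74, 23, 74, 52, 12, 2]
enqueue(92): queue = [78, 66, 74, 23, 74, 52, 12, 2, 92]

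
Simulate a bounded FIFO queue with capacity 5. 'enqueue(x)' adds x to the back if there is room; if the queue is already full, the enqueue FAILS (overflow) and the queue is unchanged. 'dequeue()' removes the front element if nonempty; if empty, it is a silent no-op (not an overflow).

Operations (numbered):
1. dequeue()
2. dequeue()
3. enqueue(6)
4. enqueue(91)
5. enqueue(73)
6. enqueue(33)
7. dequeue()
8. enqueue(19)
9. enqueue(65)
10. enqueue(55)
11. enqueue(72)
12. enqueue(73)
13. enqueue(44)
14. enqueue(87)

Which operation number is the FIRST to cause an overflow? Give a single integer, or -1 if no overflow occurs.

1. dequeue(): empty, no-op, size=0
2. dequeue(): empty, no-op, size=0
3. enqueue(6): size=1
4. enqueue(91): size=2
5. enqueue(73): size=3
6. enqueue(33): size=4
7. dequeue(): size=3
8. enqueue(19): size=4
9. enqueue(65): size=5
10. enqueue(55): size=5=cap → OVERFLOW (fail)
11. enqueue(72): size=5=cap → OVERFLOW (fail)
12. enqueue(73): size=5=cap → OVERFLOW (fail)
13. enqueue(44): size=5=cap → OVERFLOW (fail)
14. enqueue(87): size=5=cap → OVERFLOW (fail)

Answer: 10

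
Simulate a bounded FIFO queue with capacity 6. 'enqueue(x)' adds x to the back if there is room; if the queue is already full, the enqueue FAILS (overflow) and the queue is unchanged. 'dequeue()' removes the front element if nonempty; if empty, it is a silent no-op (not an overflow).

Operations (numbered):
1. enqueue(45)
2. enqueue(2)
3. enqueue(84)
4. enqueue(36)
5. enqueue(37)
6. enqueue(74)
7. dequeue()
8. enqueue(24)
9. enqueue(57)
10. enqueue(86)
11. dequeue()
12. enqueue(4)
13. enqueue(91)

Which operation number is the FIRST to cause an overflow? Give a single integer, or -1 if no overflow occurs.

1. enqueue(45): size=1
2. enqueue(2): size=2
3. enqueue(84): size=3
4. enqueue(36): size=4
5. enqueue(37): size=5
6. enqueue(74): size=6
7. dequeue(): size=5
8. enqueue(24): size=6
9. enqueue(57): size=6=cap → OVERFLOW (fail)
10. enqueue(86): size=6=cap → OVERFLOW (fail)
11. dequeue(): size=5
12. enqueue(4): size=6
13. enqueue(91): size=6=cap → OVERFLOW (fail)

Answer: 9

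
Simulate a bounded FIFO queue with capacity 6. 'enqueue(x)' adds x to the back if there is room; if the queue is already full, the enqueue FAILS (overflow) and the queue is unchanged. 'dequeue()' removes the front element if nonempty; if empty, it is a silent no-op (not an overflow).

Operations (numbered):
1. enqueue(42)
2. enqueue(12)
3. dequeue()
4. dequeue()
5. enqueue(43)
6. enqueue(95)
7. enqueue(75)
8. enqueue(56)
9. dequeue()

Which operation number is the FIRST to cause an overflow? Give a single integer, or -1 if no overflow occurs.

Answer: -1

Derivation:
1. enqueue(42): size=1
2. enqueue(12): size=2
3. dequeue(): size=1
4. dequeue(): size=0
5. enqueue(43): size=1
6. enqueue(95): size=2
7. enqueue(75): size=3
8. enqueue(56): size=4
9. dequeue(): size=3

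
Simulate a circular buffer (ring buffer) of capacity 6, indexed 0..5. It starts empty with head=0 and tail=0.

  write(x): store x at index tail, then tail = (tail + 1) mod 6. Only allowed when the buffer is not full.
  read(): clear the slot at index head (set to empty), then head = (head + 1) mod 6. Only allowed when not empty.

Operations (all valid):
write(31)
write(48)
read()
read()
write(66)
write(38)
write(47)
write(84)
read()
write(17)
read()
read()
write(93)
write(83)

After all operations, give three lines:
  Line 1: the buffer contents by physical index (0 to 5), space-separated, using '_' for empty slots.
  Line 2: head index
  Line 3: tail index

write(31): buf=[31 _ _ _ _ _], head=0, tail=1, size=1
write(48): buf=[31 48 _ _ _ _], head=0, tail=2, size=2
read(): buf=[_ 48 _ _ _ _], head=1, tail=2, size=1
read(): buf=[_ _ _ _ _ _], head=2, tail=2, size=0
write(66): buf=[_ _ 66 _ _ _], head=2, tail=3, size=1
write(38): buf=[_ _ 66 38 _ _], head=2, tail=4, size=2
write(47): buf=[_ _ 66 38 47 _], head=2, tail=5, size=3
write(84): buf=[_ _ 66 38 47 84], head=2, tail=0, size=4
read(): buf=[_ _ _ 38 47 84], head=3, tail=0, size=3
write(17): buf=[17 _ _ 38 47 84], head=3, tail=1, size=4
read(): buf=[17 _ _ _ 47 84], head=4, tail=1, size=3
read(): buf=[17 _ _ _ _ 84], head=5, tail=1, size=2
write(93): buf=[17 93 _ _ _ 84], head=5, tail=2, size=3
write(83): buf=[17 93 83 _ _ 84], head=5, tail=3, size=4

Answer: 17 93 83 _ _ 84
5
3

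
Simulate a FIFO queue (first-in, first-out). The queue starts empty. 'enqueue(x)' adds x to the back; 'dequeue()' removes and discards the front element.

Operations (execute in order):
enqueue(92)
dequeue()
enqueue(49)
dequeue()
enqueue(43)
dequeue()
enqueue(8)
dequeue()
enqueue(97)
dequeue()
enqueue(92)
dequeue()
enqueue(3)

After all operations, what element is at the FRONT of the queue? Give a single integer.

enqueue(92): queue = [92]
dequeue(): queue = []
enqueue(49): queue = [49]
dequeue(): queue = []
enqueue(43): queue = [43]
dequeue(): queue = []
enqueue(8): queue = [8]
dequeue(): queue = []
enqueue(97): queue = [97]
dequeue(): queue = []
enqueue(92): queue = [92]
dequeue(): queue = []
enqueue(3): queue = [3]

Answer: 3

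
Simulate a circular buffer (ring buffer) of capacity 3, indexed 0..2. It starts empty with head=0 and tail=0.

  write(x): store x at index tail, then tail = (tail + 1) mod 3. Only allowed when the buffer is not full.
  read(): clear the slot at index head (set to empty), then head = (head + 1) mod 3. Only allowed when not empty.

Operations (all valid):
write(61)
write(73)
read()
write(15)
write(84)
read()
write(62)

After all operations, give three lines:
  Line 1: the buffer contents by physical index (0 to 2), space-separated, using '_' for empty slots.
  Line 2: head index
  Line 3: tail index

write(61): buf=[61 _ _], head=0, tail=1, size=1
write(73): buf=[61 73 _], head=0, tail=2, size=2
read(): buf=[_ 73 _], head=1, tail=2, size=1
write(15): buf=[_ 73 15], head=1, tail=0, size=2
write(84): buf=[84 73 15], head=1, tail=1, size=3
read(): buf=[84 _ 15], head=2, tail=1, size=2
write(62): buf=[84 62 15], head=2, tail=2, size=3

Answer: 84 62 15
2
2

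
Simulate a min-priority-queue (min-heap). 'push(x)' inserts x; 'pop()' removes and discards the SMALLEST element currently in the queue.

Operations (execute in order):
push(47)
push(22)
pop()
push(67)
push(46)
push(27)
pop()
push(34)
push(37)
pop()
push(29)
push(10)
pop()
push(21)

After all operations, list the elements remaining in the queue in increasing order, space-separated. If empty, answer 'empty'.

push(47): heap contents = [47]
push(22): heap contents = [22, 47]
pop() → 22: heap contents = [47]
push(67): heap contents = [47, 67]
push(46): heap contents = [46, 47, 67]
push(27): heap contents = [27, 46, 47, 67]
pop() → 27: heap contents = [46, 47, 67]
push(34): heap contents = [34, 46, 47, 67]
push(37): heap contents = [34, 37, 46, 47, 67]
pop() → 34: heap contents = [37, 46, 47, 67]
push(29): heap contents = [29, 37, 46, 47, 67]
push(10): heap contents = [10, 29, 37, 46, 47, 67]
pop() → 10: heap contents = [29, 37, 46, 47, 67]
push(21): heap contents = [21, 29, 37, 46, 47, 67]

Answer: 21 29 37 46 47 67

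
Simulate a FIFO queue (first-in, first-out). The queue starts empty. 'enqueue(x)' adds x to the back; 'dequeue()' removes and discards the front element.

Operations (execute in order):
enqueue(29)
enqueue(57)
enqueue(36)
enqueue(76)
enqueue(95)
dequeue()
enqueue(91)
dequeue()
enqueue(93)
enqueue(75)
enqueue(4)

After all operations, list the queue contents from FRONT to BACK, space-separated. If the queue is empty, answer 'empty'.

Answer: 36 76 95 91 93 75 4

Derivation:
enqueue(29): [29]
enqueue(57): [29, 57]
enqueue(36): [29, 57, 36]
enqueue(76): [29, 57, 36, 76]
enqueue(95): [29, 57, 36, 76, 95]
dequeue(): [57, 36, 76, 95]
enqueue(91): [57, 36, 76, 95, 91]
dequeue(): [36, 76, 95, 91]
enqueue(93): [36, 76, 95, 91, 93]
enqueue(75): [36, 76, 95, 91, 93, 75]
enqueue(4): [36, 76, 95, 91, 93, 75, 4]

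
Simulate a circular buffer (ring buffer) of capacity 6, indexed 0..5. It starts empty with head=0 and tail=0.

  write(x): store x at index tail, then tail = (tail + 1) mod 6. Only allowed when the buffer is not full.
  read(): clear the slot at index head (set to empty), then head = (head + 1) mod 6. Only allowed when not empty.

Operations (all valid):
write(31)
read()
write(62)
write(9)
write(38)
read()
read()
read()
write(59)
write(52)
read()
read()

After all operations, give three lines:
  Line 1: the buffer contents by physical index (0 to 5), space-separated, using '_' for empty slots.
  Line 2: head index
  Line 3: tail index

write(31): buf=[31 _ _ _ _ _], head=0, tail=1, size=1
read(): buf=[_ _ _ _ _ _], head=1, tail=1, size=0
write(62): buf=[_ 62 _ _ _ _], head=1, tail=2, size=1
write(9): buf=[_ 62 9 _ _ _], head=1, tail=3, size=2
write(38): buf=[_ 62 9 38 _ _], head=1, tail=4, size=3
read(): buf=[_ _ 9 38 _ _], head=2, tail=4, size=2
read(): buf=[_ _ _ 38 _ _], head=3, tail=4, size=1
read(): buf=[_ _ _ _ _ _], head=4, tail=4, size=0
write(59): buf=[_ _ _ _ 59 _], head=4, tail=5, size=1
write(52): buf=[_ _ _ _ 59 52], head=4, tail=0, size=2
read(): buf=[_ _ _ _ _ 52], head=5, tail=0, size=1
read(): buf=[_ _ _ _ _ _], head=0, tail=0, size=0

Answer: _ _ _ _ _ _
0
0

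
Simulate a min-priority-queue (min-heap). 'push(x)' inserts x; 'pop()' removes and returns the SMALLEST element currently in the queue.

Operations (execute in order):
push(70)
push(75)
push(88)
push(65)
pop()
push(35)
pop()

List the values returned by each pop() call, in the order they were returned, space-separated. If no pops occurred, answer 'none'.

Answer: 65 35

Derivation:
push(70): heap contents = [70]
push(75): heap contents = [70, 75]
push(88): heap contents = [70, 75, 88]
push(65): heap contents = [65, 70, 75, 88]
pop() → 65: heap contents = [70, 75, 88]
push(35): heap contents = [35, 70, 75, 88]
pop() → 35: heap contents = [70, 75, 88]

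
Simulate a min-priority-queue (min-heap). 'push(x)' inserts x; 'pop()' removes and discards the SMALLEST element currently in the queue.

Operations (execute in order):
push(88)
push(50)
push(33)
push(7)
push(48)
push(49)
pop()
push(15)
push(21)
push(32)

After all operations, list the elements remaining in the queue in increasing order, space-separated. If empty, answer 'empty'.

Answer: 15 21 32 33 48 49 50 88

Derivation:
push(88): heap contents = [88]
push(50): heap contents = [50, 88]
push(33): heap contents = [33, 50, 88]
push(7): heap contents = [7, 33, 50, 88]
push(48): heap contents = [7, 33, 48, 50, 88]
push(49): heap contents = [7, 33, 48, 49, 50, 88]
pop() → 7: heap contents = [33, 48, 49, 50, 88]
push(15): heap contents = [15, 33, 48, 49, 50, 88]
push(21): heap contents = [15, 21, 33, 48, 49, 50, 88]
push(32): heap contents = [15, 21, 32, 33, 48, 49, 50, 88]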